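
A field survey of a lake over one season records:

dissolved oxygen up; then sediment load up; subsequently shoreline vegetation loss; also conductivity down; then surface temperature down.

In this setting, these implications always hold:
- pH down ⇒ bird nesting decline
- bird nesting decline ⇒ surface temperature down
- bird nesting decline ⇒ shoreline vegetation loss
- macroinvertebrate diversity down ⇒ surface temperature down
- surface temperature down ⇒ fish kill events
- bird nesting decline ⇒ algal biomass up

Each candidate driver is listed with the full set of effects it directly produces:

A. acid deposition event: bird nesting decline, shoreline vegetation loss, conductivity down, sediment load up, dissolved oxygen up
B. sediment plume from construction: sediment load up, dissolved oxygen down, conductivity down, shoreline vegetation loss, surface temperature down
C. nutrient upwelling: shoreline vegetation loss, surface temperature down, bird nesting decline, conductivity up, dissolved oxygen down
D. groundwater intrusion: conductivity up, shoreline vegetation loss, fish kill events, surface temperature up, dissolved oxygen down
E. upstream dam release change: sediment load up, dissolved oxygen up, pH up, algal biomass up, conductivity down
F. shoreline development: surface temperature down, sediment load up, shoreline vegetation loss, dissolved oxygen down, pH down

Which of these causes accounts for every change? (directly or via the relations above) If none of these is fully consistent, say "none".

A

For each candidate, compare predicted effects to what was observed:
(A) acid deposition event — dissolved oxygen up match; sediment load up match; shoreline vegetation loss match; conductivity down match; surface temperature down match (via bird nesting decline → surface temperature down)
(B) sediment plume from construction — fails on dissolved oxygen up (predicts dissolved oxygen down, not dissolved oxygen up)
(C) nutrient upwelling — fails on dissolved oxygen up, sediment load up, conductivity down (predicts dissolved oxygen down, not dissolved oxygen up; predicts conductivity up, not conductivity down)
(D) groundwater intrusion — fails on dissolved oxygen up, sediment load up, conductivity down, surface temperature down (predicts dissolved oxygen down, not dissolved oxygen up; predicts conductivity up, not conductivity down; predicts surface temperature up, not surface temperature down)
(E) upstream dam release change — dissolved oxygen up match; sediment load up match; shoreline vegetation loss miss; conductivity down match; surface temperature down miss
(F) shoreline development — fails on dissolved oxygen up, conductivity down (predicts dissolved oxygen down, not dissolved oxygen up)
(A) alone accounts for all the evidence.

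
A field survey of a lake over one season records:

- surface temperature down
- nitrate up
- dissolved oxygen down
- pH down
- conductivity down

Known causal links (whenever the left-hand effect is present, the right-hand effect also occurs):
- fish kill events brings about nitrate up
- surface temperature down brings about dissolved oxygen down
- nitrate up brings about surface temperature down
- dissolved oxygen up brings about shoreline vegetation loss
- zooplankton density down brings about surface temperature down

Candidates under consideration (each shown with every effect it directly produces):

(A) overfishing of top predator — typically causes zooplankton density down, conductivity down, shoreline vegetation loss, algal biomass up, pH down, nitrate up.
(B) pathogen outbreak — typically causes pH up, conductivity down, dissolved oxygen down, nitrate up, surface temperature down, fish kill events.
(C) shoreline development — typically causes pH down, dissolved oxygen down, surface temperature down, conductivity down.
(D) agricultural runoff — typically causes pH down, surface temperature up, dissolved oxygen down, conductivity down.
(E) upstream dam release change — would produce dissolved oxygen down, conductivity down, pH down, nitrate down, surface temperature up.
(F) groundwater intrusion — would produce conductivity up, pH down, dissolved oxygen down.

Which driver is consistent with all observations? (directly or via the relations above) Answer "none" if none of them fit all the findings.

Testing each hypothesis:
(A) overfishing of top predator — surface temperature down yes (through zooplankton density down → surface temperature down); nitrate up yes; dissolved oxygen down yes (through zooplankton density down → surface temperature down → dissolved oxygen down); pH down yes; conductivity down yes
(B) pathogen outbreak — surface temperature down yes; nitrate up yes; dissolved oxygen down yes; pH down NO; conductivity down yes
(C) shoreline development — surface temperature down yes; nitrate up NO; dissolved oxygen down yes; pH down yes; conductivity down yes
(D) agricultural runoff — surface temperature down NO; nitrate up NO; dissolved oxygen down yes; pH down yes; conductivity down yes
(E) upstream dam release change — fails on surface temperature down, nitrate up (predicts surface temperature up, not surface temperature down; predicts nitrate down, not nitrate up)
(F) groundwater intrusion — fails on surface temperature down, nitrate up, conductivity down (predicts conductivity up, not conductivity down)
(A) alone accounts for all the evidence.

A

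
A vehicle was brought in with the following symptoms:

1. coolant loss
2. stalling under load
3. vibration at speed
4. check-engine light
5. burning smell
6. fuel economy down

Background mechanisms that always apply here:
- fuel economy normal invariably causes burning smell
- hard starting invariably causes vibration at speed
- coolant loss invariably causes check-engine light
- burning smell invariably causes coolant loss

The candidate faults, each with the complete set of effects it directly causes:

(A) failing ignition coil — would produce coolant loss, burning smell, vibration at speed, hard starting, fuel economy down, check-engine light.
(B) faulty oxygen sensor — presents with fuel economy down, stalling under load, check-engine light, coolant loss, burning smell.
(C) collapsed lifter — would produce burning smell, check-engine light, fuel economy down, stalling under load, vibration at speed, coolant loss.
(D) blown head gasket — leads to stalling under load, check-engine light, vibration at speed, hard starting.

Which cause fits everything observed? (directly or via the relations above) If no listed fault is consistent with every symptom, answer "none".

C

Checking each candidate against the observations:
(A) failing ignition coil — coolant loss match; stalling under load miss; vibration at speed match; check-engine light match; burning smell match; fuel economy down match
(B) faulty oxygen sensor — does not account for vibration at speed
(C) collapsed lifter — accounts for every observation
(D) blown head gasket — does not account for coolant loss, burning smell, fuel economy down
Only (C) is consistent with every observation.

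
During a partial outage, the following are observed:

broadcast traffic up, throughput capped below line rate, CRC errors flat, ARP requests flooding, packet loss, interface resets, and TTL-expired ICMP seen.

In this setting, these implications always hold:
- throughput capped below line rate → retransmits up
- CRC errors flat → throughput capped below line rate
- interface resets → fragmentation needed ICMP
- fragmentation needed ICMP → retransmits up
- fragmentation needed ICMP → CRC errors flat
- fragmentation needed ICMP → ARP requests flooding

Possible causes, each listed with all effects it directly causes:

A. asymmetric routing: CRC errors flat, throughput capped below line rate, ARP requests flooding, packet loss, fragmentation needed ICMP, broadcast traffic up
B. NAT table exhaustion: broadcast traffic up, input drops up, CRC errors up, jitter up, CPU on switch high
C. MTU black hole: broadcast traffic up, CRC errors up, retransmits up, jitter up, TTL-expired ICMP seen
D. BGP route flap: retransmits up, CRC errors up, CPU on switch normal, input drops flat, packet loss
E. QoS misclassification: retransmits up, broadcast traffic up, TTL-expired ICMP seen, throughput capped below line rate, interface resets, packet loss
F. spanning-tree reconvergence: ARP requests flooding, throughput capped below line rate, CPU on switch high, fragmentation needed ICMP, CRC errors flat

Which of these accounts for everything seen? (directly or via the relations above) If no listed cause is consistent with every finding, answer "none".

Testing each hypothesis:
(A) asymmetric routing — broadcast traffic up ✓; throughput capped below line rate ✓; CRC errors flat ✓; ARP requests flooding ✓; packet loss ✓; interface resets ✗; TTL-expired ICMP seen ✗
(B) NAT table exhaustion — fails on throughput capped below line rate, CRC errors flat, ARP requests flooding, packet loss, interface resets, TTL-expired ICMP seen (predicts CRC errors up, not CRC errors flat)
(C) MTU black hole — broadcast traffic up ✓; throughput capped below line rate ✗; CRC errors flat ✗; ARP requests flooding ✗; packet loss ✗; interface resets ✗; TTL-expired ICMP seen ✓
(D) BGP route flap — broadcast traffic up ✗; throughput capped below line rate ✗; CRC errors flat ✗; ARP requests flooding ✗; packet loss ✓; interface resets ✗; TTL-expired ICMP seen ✗
(E) QoS misclassification — broadcast traffic up ✓; throughput capped below line rate ✓; CRC errors flat ✓ (through interface resets → fragmentation needed ICMP → CRC errors flat); ARP requests flooding ✓ (through interface resets → fragmentation needed ICMP → ARP requests flooding); packet loss ✓; interface resets ✓; TTL-expired ICMP seen ✓
(F) spanning-tree reconvergence — does not account for broadcast traffic up, packet loss, interface resets, TTL-expired ICMP seen
(E) is the only candidate with no mismatches.

E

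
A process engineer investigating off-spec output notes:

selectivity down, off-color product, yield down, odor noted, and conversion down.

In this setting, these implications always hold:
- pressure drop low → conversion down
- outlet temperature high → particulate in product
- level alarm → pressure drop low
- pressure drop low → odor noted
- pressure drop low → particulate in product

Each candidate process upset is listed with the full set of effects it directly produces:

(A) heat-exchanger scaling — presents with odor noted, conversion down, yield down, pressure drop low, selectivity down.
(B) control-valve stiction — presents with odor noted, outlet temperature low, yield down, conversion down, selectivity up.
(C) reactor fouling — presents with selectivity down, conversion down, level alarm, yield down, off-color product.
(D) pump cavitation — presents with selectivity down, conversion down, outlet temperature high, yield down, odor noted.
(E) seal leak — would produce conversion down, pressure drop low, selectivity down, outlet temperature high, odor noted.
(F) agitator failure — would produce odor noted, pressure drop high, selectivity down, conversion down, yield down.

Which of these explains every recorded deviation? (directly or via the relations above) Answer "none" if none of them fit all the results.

Testing each hypothesis:
(A) heat-exchanger scaling — does not account for off-color product
(B) control-valve stiction — fails on selectivity down, off-color product (predicts selectivity up, not selectivity down)
(C) reactor fouling — accounts for every observation (odor noted through level alarm → pressure drop low → odor noted)
(D) pump cavitation — selectivity down ✓; off-color product ✗; yield down ✓; odor noted ✓; conversion down ✓
(E) seal leak — selectivity down ✓; off-color product ✗; yield down ✗; odor noted ✓; conversion down ✓
(F) agitator failure — does not account for off-color product
(C) is the only candidate with no mismatches.

C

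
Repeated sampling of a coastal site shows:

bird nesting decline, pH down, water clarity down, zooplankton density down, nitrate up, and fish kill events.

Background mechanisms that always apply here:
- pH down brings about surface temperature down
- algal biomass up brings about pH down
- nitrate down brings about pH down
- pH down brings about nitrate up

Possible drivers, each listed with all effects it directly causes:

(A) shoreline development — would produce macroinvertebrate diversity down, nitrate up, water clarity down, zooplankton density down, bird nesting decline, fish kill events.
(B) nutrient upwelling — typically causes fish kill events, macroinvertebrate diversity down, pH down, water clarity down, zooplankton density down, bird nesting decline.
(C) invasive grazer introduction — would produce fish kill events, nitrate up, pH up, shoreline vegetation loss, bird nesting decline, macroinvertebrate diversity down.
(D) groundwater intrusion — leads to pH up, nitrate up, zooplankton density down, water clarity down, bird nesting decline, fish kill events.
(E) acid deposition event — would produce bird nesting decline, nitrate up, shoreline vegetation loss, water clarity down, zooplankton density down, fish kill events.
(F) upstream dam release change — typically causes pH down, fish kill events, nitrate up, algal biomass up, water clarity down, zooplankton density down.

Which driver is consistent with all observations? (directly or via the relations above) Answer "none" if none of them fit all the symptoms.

B

Testing each hypothesis:
(A) shoreline development — bird nesting decline ✓; pH down ✗; water clarity down ✓; zooplankton density down ✓; nitrate up ✓; fish kill events ✓
(B) nutrient upwelling — bird nesting decline ✓; pH down ✓; water clarity down ✓; zooplankton density down ✓; nitrate up ✓ (through pH down → nitrate up); fish kill events ✓
(C) invasive grazer introduction — fails on pH down, water clarity down, zooplankton density down (predicts pH up, not pH down)
(D) groundwater intrusion — bird nesting decline ✓; pH down ✗; water clarity down ✓; zooplankton density down ✓; nitrate up ✓; fish kill events ✓
(E) acid deposition event — does not account for pH down
(F) upstream dam release change — does not account for bird nesting decline
Only (B) is consistent with every observation.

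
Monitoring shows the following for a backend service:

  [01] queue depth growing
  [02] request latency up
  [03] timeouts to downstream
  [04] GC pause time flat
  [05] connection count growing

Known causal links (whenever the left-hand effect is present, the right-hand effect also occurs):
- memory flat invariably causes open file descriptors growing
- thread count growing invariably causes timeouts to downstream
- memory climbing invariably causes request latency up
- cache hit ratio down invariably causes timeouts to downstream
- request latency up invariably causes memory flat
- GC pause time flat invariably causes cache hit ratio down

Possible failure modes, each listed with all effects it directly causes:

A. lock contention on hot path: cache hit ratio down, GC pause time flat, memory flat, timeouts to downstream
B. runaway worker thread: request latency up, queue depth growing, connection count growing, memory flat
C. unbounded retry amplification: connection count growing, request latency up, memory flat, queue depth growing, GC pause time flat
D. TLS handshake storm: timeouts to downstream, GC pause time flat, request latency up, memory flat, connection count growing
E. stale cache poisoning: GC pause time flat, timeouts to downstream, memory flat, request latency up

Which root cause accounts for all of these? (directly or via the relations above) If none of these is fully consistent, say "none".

Per-candidate check:
(A) lock contention on hot path — queue depth growing miss; request latency up miss; timeouts to downstream match; GC pause time flat match; connection count growing miss
(B) runaway worker thread — does not account for timeouts to downstream, GC pause time flat
(C) unbounded retry amplification — queue depth growing match; request latency up match; timeouts to downstream match (by GC pause time flat → cache hit ratio down → timeouts to downstream); GC pause time flat match; connection count growing match
(D) TLS handshake storm — queue depth growing miss; request latency up match; timeouts to downstream match; GC pause time flat match; connection count growing match
(E) stale cache poisoning — queue depth growing miss; request latency up match; timeouts to downstream match; GC pause time flat match; connection count growing miss
(C) is the only candidate with no mismatches.

C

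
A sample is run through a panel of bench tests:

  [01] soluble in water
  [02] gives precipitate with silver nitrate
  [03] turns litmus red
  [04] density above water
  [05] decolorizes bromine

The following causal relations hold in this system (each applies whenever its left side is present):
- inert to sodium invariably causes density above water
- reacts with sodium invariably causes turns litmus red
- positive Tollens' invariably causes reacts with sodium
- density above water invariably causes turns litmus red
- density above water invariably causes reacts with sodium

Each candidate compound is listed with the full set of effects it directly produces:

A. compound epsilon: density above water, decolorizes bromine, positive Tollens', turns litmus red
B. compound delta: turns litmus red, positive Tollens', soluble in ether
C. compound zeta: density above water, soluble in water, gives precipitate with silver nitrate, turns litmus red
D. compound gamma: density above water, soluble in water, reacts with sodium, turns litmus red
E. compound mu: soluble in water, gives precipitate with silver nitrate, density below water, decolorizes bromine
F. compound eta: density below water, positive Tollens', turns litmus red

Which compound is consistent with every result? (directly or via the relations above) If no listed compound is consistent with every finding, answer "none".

Per-candidate check:
(A) compound epsilon — does not account for soluble in water, gives precipitate with silver nitrate
(B) compound delta — soluble in water NO; gives precipitate with silver nitrate NO; turns litmus red yes; density above water NO; decolorizes bromine NO
(C) compound zeta — soluble in water yes; gives precipitate with silver nitrate yes; turns litmus red yes; density above water yes; decolorizes bromine NO
(D) compound gamma — soluble in water yes; gives precipitate with silver nitrate NO; turns litmus red yes; density above water yes; decolorizes bromine NO
(E) compound mu — soluble in water yes; gives precipitate with silver nitrate yes; turns litmus red NO; density above water NO; decolorizes bromine yes
(F) compound eta — fails on soluble in water, gives precipitate with silver nitrate, density above water, decolorizes bromine (predicts density below water, not density above water)
No candidate is consistent with all observations.

none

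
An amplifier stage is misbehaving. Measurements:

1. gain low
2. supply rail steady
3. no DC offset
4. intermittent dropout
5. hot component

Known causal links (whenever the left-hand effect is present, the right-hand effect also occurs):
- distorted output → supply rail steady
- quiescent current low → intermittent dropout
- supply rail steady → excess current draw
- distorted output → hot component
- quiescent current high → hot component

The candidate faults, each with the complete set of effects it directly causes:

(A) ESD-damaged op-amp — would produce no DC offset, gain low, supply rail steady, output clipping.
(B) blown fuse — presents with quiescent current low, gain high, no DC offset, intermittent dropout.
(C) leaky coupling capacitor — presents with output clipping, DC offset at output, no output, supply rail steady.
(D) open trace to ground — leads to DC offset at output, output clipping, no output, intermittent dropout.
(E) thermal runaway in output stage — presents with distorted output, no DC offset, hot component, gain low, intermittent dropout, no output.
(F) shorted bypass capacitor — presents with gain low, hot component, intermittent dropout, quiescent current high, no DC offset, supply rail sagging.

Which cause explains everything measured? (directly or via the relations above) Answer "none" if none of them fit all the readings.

E

Per-candidate check:
(A) ESD-damaged op-amp — does not account for intermittent dropout, hot component
(B) blown fuse — gain low NO; supply rail steady NO; no DC offset yes; intermittent dropout yes; hot component NO
(C) leaky coupling capacitor — fails on gain low, no DC offset, intermittent dropout, hot component (predicts DC offset at output, not no DC offset)
(D) open trace to ground — gain low NO; supply rail steady NO; no DC offset NO; intermittent dropout yes; hot component NO
(E) thermal runaway in output stage — gain low yes; supply rail steady yes (via distorted output → supply rail steady); no DC offset yes; intermittent dropout yes; hot component yes
(F) shorted bypass capacitor — fails on supply rail steady (predicts supply rail sagging, not supply rail steady)
Only (E) is consistent with every observation.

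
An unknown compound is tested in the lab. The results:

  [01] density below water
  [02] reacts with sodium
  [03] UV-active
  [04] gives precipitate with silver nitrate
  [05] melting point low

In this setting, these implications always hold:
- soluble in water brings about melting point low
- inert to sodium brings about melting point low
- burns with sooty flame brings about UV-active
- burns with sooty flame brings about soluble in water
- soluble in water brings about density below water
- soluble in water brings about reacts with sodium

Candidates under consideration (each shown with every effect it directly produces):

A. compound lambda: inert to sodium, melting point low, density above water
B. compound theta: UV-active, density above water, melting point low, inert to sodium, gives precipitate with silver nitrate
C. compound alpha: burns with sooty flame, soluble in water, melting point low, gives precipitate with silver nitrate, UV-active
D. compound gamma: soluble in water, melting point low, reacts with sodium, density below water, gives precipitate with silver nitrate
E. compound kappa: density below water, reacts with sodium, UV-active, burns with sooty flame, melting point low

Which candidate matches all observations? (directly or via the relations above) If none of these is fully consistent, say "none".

Checking each candidate against the observations:
(A) compound lambda — fails on density below water, reacts with sodium, UV-active, gives precipitate with silver nitrate (predicts density above water, not density below water; predicts inert to sodium, not reacts with sodium)
(B) compound theta — density below water ✗; reacts with sodium ✗; UV-active ✓; gives precipitate with silver nitrate ✓; melting point low ✓
(C) compound alpha — density below water ✓ (by soluble in water → density below water); reacts with sodium ✓ (by soluble in water → reacts with sodium); UV-active ✓; gives precipitate with silver nitrate ✓; melting point low ✓
(D) compound gamma — density below water ✓; reacts with sodium ✓; UV-active ✗; gives precipitate with silver nitrate ✓; melting point low ✓
(E) compound kappa — density below water ✓; reacts with sodium ✓; UV-active ✓; gives precipitate with silver nitrate ✗; melting point low ✓
(C) is the only candidate with no mismatches.

C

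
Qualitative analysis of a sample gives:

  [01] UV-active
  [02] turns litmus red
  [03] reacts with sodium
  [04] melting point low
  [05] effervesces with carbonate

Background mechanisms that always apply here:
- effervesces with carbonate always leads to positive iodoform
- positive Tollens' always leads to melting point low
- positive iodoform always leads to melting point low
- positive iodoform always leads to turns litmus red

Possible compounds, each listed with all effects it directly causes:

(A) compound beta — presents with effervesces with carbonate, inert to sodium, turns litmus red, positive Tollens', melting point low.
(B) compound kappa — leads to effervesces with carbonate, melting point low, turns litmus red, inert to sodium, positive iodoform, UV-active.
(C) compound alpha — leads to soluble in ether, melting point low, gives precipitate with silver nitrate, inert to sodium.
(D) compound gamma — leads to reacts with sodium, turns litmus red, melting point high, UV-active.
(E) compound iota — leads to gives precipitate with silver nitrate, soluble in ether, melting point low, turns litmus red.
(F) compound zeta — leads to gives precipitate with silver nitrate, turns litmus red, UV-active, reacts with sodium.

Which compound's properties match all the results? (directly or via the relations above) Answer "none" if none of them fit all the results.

none

For each candidate, compare predicted effects to what was observed:
(A) compound beta — fails on UV-active, reacts with sodium (predicts inert to sodium, not reacts with sodium)
(B) compound kappa — UV-active yes; turns litmus red yes; reacts with sodium NO; melting point low yes; effervesces with carbonate yes
(C) compound alpha — UV-active NO; turns litmus red NO; reacts with sodium NO; melting point low yes; effervesces with carbonate NO
(D) compound gamma — UV-active yes; turns litmus red yes; reacts with sodium yes; melting point low NO; effervesces with carbonate NO
(E) compound iota — UV-active NO; turns litmus red yes; reacts with sodium NO; melting point low yes; effervesces with carbonate NO
(F) compound zeta — does not account for melting point low, effervesces with carbonate
Every candidate fails on at least one observation.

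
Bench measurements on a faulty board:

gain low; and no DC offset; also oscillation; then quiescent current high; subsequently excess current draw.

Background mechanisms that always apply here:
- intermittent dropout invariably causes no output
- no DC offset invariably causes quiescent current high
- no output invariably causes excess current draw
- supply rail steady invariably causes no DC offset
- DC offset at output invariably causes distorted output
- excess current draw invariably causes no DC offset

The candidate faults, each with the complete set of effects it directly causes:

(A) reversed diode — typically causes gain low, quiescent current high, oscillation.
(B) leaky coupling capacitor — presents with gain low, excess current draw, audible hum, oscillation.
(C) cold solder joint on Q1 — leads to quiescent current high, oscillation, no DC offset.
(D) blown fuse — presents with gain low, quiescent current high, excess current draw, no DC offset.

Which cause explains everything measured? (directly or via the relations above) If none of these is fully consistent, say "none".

For each candidate, compare predicted effects to what was observed:
(A) reversed diode — does not account for no DC offset, excess current draw
(B) leaky coupling capacitor — accounts for every observation (no DC offset through excess current draw → no DC offset)
(C) cold solder joint on Q1 — does not account for gain low, excess current draw
(D) blown fuse — does not account for oscillation
(B) is the only candidate with no mismatches.

B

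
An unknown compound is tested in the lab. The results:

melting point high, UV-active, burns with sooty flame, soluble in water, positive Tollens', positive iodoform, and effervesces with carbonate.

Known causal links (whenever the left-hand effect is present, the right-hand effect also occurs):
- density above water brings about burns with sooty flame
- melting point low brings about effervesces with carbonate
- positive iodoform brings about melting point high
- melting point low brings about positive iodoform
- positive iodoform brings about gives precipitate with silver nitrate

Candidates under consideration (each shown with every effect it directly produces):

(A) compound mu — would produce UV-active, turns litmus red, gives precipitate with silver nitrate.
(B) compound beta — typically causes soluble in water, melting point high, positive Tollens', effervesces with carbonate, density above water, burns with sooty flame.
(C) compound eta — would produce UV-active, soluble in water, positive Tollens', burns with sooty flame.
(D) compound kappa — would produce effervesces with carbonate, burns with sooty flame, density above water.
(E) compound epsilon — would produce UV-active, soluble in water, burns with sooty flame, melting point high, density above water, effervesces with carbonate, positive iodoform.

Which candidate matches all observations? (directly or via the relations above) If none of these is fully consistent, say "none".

Checking each candidate against the observations:
(A) compound mu — melting point high ✗; UV-active ✓; burns with sooty flame ✗; soluble in water ✗; positive Tollens' ✗; positive iodoform ✗; effervesces with carbonate ✗
(B) compound beta — melting point high ✓; UV-active ✗; burns with sooty flame ✓; soluble in water ✓; positive Tollens' ✓; positive iodoform ✗; effervesces with carbonate ✓
(C) compound eta — melting point high ✗; UV-active ✓; burns with sooty flame ✓; soluble in water ✓; positive Tollens' ✓; positive iodoform ✗; effervesces with carbonate ✗
(D) compound kappa — does not account for melting point high, UV-active, soluble in water, positive Tollens', positive iodoform
(E) compound epsilon — melting point high ✓; UV-active ✓; burns with sooty flame ✓; soluble in water ✓; positive Tollens' ✗; positive iodoform ✓; effervesces with carbonate ✓
None of the listed candidates fits everything.

none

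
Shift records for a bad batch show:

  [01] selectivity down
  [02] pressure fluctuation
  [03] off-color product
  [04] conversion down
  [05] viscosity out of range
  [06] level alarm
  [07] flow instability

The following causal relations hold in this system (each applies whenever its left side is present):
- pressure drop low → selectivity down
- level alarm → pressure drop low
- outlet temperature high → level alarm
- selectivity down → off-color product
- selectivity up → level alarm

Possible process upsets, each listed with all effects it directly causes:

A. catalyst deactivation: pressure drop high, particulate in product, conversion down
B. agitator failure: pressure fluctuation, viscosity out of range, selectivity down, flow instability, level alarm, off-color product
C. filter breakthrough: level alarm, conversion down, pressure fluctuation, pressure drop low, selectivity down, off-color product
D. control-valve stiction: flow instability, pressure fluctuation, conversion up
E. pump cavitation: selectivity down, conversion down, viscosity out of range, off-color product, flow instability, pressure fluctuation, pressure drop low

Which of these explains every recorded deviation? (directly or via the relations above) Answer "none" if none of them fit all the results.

Per-candidate check:
(A) catalyst deactivation — does not account for selectivity down, pressure fluctuation, off-color product, viscosity out of range, level alarm, flow instability
(B) agitator failure — selectivity down yes; pressure fluctuation yes; off-color product yes; conversion down NO; viscosity out of range yes; level alarm yes; flow instability yes
(C) filter breakthrough — selectivity down yes; pressure fluctuation yes; off-color product yes; conversion down yes; viscosity out of range NO; level alarm yes; flow instability NO
(D) control-valve stiction — fails on selectivity down, off-color product, conversion down, viscosity out of range, level alarm (predicts conversion up, not conversion down)
(E) pump cavitation — selectivity down yes; pressure fluctuation yes; off-color product yes; conversion down yes; viscosity out of range yes; level alarm NO; flow instability yes
No candidate is consistent with all observations.

none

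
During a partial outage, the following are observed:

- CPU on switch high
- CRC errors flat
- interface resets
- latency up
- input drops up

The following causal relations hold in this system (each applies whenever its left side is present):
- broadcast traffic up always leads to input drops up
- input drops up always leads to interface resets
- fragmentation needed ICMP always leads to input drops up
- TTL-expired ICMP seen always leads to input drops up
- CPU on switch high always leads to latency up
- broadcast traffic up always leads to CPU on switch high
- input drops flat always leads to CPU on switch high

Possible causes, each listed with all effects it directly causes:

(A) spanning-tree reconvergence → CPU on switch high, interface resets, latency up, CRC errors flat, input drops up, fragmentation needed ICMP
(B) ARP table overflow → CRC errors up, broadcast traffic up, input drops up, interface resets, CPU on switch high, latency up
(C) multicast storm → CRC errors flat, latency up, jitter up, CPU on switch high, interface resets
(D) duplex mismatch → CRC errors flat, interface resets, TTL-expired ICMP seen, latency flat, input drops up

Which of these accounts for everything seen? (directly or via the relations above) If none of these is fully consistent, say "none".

For each candidate, compare predicted effects to what was observed:
(A) spanning-tree reconvergence — CPU on switch high +; CRC errors flat +; interface resets +; latency up +; input drops up +
(B) ARP table overflow — CPU on switch high +; CRC errors flat -; interface resets +; latency up +; input drops up +
(C) multicast storm — does not account for input drops up
(D) duplex mismatch — CPU on switch high -; CRC errors flat +; interface resets +; latency up -; input drops up +
Only (A) is consistent with every observation.

A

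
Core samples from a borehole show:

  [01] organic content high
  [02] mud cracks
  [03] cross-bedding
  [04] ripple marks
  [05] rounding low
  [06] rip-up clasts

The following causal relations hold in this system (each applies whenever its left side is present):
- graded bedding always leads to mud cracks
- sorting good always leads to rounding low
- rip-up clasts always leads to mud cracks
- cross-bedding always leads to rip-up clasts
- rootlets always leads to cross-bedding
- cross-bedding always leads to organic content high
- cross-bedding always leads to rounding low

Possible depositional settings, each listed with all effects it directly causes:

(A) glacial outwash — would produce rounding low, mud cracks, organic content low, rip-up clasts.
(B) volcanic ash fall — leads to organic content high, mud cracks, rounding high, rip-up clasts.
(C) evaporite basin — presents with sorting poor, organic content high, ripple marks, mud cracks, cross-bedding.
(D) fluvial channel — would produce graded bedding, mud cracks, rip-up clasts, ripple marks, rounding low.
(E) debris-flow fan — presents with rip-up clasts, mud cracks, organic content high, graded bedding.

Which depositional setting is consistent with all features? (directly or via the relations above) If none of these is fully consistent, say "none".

Checking each candidate against the observations:
(A) glacial outwash — fails on organic content high, cross-bedding, ripple marks (predicts organic content low, not organic content high)
(B) volcanic ash fall — fails on cross-bedding, ripple marks, rounding low (predicts rounding high, not rounding low)
(C) evaporite basin — organic content high ✓; mud cracks ✓; cross-bedding ✓; ripple marks ✓; rounding low ✓ (through cross-bedding → rounding low); rip-up clasts ✓ (through cross-bedding → rip-up clasts)
(D) fluvial channel — does not account for organic content high, cross-bedding
(E) debris-flow fan — organic content high ✓; mud cracks ✓; cross-bedding ✗; ripple marks ✗; rounding low ✗; rip-up clasts ✓
(C) alone accounts for all the evidence.

C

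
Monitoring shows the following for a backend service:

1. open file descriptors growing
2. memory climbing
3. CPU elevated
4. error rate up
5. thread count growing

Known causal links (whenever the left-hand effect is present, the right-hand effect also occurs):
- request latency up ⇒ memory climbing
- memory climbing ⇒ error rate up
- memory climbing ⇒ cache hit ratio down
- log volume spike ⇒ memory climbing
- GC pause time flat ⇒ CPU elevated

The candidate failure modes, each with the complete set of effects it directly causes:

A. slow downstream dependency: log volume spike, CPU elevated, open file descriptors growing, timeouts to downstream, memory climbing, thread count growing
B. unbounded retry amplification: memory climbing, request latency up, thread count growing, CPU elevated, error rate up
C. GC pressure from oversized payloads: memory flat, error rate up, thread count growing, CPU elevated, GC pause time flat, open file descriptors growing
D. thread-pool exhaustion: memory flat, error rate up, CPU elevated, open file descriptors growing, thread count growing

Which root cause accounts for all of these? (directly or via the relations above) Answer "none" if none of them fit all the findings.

A

Checking each candidate against the observations:
(A) slow downstream dependency — accounts for every observation (error rate up via memory climbing → error rate up)
(B) unbounded retry amplification — does not account for open file descriptors growing
(C) GC pressure from oversized payloads — fails on memory climbing (predicts memory flat, not memory climbing)
(D) thread-pool exhaustion — fails on memory climbing (predicts memory flat, not memory climbing)
(A) alone accounts for all the evidence.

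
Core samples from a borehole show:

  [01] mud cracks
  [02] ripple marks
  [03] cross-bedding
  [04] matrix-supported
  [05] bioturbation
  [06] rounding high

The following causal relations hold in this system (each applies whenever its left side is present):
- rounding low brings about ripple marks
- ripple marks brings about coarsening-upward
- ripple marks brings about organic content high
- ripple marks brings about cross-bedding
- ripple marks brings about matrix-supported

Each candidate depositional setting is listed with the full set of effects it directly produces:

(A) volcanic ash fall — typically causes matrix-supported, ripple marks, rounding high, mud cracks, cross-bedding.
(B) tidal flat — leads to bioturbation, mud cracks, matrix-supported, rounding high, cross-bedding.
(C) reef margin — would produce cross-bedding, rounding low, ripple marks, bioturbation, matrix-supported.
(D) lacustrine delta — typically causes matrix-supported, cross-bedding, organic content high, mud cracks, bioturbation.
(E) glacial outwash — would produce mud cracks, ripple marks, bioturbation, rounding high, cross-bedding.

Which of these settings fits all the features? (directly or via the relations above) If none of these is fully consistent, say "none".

E

Per-candidate check:
(A) volcanic ash fall — does not account for bioturbation
(B) tidal flat — does not account for ripple marks
(C) reef margin — fails on mud cracks, rounding high (predicts rounding low, not rounding high)
(D) lacustrine delta — does not account for ripple marks, rounding high
(E) glacial outwash — mud cracks yes; ripple marks yes; cross-bedding yes; matrix-supported yes (through ripple marks → matrix-supported); bioturbation yes; rounding high yes
(E) alone accounts for all the evidence.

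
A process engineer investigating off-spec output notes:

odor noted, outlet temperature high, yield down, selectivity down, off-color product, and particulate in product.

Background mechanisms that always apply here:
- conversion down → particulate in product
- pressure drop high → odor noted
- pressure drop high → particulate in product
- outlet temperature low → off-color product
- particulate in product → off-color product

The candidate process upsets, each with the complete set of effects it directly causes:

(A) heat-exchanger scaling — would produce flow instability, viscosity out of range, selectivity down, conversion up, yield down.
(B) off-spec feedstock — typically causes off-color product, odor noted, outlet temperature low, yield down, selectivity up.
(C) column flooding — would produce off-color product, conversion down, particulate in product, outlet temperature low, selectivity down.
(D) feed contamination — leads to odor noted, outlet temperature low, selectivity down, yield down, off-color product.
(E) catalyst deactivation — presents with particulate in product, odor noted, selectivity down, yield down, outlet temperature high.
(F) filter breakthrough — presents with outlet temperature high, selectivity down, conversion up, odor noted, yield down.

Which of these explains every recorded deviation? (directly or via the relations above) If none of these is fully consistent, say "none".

E

For each candidate, compare predicted effects to what was observed:
(A) heat-exchanger scaling — does not account for odor noted, outlet temperature high, off-color product, particulate in product
(B) off-spec feedstock — fails on outlet temperature high, selectivity down, particulate in product (predicts outlet temperature low, not outlet temperature high; predicts selectivity up, not selectivity down)
(C) column flooding — odor noted NO; outlet temperature high NO; yield down NO; selectivity down yes; off-color product yes; particulate in product yes
(D) feed contamination — fails on outlet temperature high, particulate in product (predicts outlet temperature low, not outlet temperature high)
(E) catalyst deactivation — odor noted yes; outlet temperature high yes; yield down yes; selectivity down yes; off-color product yes (through particulate in product → off-color product); particulate in product yes
(F) filter breakthrough — odor noted yes; outlet temperature high yes; yield down yes; selectivity down yes; off-color product NO; particulate in product NO
Only (E) is consistent with every observation.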